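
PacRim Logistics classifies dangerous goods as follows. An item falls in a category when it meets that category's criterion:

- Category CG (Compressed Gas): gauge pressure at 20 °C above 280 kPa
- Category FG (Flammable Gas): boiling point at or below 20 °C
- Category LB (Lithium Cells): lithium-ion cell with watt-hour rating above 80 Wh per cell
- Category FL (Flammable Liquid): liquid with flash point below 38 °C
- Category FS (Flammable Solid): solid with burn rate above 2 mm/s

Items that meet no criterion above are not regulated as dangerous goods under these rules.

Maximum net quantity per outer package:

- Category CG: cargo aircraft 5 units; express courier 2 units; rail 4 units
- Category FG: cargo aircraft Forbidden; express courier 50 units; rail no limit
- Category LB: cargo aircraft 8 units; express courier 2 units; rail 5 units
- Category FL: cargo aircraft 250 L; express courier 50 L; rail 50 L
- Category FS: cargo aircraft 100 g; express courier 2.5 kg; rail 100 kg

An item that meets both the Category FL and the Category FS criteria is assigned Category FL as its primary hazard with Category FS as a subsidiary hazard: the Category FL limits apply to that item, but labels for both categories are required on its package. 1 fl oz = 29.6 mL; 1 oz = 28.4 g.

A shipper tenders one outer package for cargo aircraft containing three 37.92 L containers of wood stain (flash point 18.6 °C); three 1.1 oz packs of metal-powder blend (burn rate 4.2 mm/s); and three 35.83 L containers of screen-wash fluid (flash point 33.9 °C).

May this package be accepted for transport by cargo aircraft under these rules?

Yes

The wood stain has flash point 18.6 °C, which is < 38 °C, so it is Category FL (Flammable Liquid).
Burn rate 4.2 mm/s meets the Category FS criterion (Flammable Solid), so the metal-powder blend is Category FS.
The screen-wash fluid has flash point 33.9 °C, which is < 38 °C, so it is Category FL (Flammable Liquid).
Category FL net quantity: (three 37.92 L containers = 113.76 L) + (three 35.83 L containers = 107.49 L) = 221.25 L.
That is within the Category FL cargo aircraft limit of 250 L.
Category FS quantity: three 1.1 oz packs = 93.72 g.
93.72 g is within the cargo aircraft limit of 100 g for Category FS.
Every hazard category is within its cargo aircraft limit and no segregation rule is violated.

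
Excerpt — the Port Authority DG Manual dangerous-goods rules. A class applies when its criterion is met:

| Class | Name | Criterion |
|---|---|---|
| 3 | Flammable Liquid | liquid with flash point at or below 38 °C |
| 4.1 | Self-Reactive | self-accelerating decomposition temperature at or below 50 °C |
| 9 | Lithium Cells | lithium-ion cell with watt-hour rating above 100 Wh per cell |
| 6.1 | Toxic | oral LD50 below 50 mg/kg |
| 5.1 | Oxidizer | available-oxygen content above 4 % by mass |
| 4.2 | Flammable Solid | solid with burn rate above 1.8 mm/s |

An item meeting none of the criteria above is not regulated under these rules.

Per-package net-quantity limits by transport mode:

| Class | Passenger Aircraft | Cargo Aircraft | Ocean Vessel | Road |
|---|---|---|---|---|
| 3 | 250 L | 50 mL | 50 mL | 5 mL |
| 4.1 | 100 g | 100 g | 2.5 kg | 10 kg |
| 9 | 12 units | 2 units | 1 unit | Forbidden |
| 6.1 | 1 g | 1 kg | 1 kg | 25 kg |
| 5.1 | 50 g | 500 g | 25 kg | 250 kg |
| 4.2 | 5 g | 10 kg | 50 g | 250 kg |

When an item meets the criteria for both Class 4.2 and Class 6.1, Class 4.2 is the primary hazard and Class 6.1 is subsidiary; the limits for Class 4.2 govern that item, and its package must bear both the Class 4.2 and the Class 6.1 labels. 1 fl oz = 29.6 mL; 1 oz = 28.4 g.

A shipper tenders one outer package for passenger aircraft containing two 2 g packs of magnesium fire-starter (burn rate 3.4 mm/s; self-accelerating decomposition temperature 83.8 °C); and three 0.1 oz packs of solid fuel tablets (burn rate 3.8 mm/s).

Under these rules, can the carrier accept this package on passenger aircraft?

No

Burn rate 3.4 mm/s meets the Class 4.2 criterion (Flammable Solid), so the magnesium fire-starter is Class 4.2.
With burn rate 3.8 mm/s (> 1.8 mm/s), the solid fuel tablets fall in Class 4.2.
Class 4.2 net quantity: (two 2 g packs = 4 g) + (three 0.1 oz packs = 8.52 g) = 12.52 g.
12.52 g > 5 g (passenger aircraft limit, Class 4.2) — over the limit.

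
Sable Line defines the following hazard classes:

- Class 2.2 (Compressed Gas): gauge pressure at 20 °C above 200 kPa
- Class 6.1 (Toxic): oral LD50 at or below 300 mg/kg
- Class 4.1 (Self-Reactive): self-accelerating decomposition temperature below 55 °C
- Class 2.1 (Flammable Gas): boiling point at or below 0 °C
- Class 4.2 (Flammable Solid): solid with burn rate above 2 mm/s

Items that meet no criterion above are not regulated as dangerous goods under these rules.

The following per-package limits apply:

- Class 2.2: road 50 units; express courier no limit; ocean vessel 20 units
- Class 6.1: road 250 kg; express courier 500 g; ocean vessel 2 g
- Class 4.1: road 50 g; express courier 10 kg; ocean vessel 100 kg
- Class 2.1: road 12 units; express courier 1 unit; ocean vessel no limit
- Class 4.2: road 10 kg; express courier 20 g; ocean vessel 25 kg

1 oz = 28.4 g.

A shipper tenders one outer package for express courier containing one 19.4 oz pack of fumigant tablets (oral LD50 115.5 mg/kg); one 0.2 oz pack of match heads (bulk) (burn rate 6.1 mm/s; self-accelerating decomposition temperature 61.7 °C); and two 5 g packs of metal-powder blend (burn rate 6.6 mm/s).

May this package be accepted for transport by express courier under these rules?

The fumigant tablets have oral LD50 115.5 mg/kg, which is ≤ 300 mg/kg, so they are Class 6.1 (Toxic).
The match heads (bulk) have burn rate 6.1 mm/s, which is > 2 mm/s, so they are Class 4.2 (Flammable Solid).
Burn rate 6.6 mm/s meets the Class 4.2 criterion (Flammable Solid), so the metal-powder blend is Class 4.2.
Class 4.2 net quantity: (one 0.2 oz pack = 5.68 g) + (two 5 g packs = 10 g) = 15.68 g.
15.68 g is within the express courier limit of 20 g for Class 4.2.
Class 6.1 quantity: one 19.4 oz pack = 550.96 g.
550.96 g > 500 g (express courier limit, Class 6.1) — over the limit.

No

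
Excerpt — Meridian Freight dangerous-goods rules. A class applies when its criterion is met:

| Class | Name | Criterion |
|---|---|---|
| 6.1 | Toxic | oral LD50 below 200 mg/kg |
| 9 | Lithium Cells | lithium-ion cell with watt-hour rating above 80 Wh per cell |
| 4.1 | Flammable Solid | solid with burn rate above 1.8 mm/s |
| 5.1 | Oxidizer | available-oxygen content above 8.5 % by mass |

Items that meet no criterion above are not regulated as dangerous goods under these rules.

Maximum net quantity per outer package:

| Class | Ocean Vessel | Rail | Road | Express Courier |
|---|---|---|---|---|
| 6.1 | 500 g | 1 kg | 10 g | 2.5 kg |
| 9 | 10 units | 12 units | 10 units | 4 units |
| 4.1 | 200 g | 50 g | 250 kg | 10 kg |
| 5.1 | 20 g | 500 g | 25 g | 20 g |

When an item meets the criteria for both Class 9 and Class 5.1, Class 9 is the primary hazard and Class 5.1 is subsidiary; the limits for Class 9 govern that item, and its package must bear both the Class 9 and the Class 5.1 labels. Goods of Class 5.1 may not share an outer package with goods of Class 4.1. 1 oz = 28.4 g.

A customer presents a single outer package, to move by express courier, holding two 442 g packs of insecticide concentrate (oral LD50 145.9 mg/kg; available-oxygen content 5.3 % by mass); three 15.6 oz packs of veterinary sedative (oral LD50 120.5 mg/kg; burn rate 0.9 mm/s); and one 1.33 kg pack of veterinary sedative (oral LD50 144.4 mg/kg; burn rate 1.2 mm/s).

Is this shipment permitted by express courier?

With oral LD50 145.9 mg/kg (< 200 mg/kg), the insecticide concentrate falls in Class 6.1.
With oral LD50 120.5 mg/kg (< 200 mg/kg), the veterinary sedative falls in Class 6.1.
Oral LD50 144.4 mg/kg meets the Class 6.1 criterion (Toxic), so the veterinary sedative is Class 6.1.
Total Class 6.1: (two 442 g packs = 884 g) + (three 15.6 oz packs = 1329.12 g) + 1.33 kg = 3543.12 g.
3543.12 g exceeds the express courier limit of 2.5 kg for Class 6.1.

No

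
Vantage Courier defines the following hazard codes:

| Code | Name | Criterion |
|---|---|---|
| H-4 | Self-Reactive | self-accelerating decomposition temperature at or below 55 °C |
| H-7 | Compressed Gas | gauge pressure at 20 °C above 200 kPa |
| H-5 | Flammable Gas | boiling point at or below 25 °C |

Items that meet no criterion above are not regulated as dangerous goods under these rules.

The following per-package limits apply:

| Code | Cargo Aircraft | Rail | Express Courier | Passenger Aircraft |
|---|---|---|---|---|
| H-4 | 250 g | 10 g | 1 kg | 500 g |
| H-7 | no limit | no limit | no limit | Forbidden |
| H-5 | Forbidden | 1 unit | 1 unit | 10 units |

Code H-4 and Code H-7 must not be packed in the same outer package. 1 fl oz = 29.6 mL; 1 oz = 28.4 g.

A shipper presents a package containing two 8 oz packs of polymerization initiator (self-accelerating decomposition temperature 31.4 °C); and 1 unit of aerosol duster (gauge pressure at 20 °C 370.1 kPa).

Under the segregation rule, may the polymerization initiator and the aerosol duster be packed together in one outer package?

No

Self-accelerating decomposition temperature 31.4 °C meets the Code H-4 criterion (Self-Reactive), so the polymerization initiator is Code H-4.
Aerosol duster: gauge pressure at 20 °C 370.1 kPa > 200 kPa → Code H-7 (Compressed Gas).
Code H-4 and Code H-7 may not share an outer package.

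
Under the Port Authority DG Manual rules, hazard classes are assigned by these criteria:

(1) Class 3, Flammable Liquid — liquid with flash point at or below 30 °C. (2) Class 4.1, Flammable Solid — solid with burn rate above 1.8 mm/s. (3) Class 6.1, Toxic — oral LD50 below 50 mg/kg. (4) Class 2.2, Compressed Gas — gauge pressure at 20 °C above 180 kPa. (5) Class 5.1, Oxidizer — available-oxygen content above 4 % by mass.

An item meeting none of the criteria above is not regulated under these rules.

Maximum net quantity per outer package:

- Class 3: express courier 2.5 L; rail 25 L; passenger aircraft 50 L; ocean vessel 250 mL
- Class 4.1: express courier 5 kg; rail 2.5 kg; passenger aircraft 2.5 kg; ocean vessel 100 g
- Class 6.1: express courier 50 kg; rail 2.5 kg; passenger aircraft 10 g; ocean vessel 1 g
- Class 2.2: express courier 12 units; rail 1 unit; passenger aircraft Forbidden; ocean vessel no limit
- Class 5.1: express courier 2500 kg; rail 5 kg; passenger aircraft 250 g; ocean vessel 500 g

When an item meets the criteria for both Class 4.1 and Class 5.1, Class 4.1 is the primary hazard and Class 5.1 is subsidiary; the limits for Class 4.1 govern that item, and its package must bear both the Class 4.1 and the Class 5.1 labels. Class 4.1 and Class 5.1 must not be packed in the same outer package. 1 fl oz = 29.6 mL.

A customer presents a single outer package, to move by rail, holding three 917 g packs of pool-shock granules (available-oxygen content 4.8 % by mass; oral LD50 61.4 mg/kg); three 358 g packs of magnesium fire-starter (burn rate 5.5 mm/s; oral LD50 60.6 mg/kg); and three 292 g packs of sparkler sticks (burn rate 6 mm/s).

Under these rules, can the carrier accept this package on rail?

The pool-shock granules have available-oxygen content 4.8 % by mass, which is > 4 % by mass, so they are Class 5.1 (Oxidizer).
Magnesium fire-starter: burn rate 5.5 mm/s > 1.8 mm/s → Class 4.1 (Flammable Solid).
The sparkler sticks have burn rate 6 mm/s, which is > 1.8 mm/s, so they are Class 4.1 (Flammable Solid).
Class 4.1 net quantity: (three 358 g packs = 1.074 kg) + (three 292 g packs = 876 g) = 1.95 kg.
1.95 kg is within the rail limit of 2.5 kg for Class 4.1.
Class 5.1 quantity: three 917 g packs = 2.751 kg.
2.751 kg ≤ 5 kg (rail limit, Class 5.1) — within limit.
Class 4.1 and Class 5.1 may not share an outer package.

No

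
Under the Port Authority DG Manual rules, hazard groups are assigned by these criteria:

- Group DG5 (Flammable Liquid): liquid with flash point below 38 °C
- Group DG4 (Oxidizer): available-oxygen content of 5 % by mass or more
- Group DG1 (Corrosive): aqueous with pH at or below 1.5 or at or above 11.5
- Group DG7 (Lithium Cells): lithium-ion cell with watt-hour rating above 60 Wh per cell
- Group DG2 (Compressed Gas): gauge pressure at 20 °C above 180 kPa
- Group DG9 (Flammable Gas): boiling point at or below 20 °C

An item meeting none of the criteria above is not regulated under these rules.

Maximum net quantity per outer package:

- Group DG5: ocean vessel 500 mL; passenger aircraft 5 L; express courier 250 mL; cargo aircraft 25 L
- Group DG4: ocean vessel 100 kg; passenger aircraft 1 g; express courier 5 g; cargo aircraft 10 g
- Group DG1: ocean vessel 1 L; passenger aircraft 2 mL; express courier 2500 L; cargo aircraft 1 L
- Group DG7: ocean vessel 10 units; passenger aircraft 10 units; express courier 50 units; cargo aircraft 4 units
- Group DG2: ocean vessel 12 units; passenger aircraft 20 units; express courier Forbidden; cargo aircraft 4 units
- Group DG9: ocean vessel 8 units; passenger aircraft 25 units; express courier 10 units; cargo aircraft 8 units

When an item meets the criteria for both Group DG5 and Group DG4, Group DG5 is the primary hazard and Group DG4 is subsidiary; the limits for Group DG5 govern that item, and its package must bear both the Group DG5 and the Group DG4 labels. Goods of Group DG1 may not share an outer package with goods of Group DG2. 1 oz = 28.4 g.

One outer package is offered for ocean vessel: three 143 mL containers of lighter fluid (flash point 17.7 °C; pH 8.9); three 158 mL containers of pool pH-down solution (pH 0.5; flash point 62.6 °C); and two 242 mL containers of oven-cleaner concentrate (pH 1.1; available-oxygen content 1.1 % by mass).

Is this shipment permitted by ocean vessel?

Yes

The lighter fluid has flash point 17.7 °C, which is < 38 °C, so it is Group DG5 (Flammable Liquid).
pH 0.5 meets the Group DG1 criterion (Corrosive), so the pool pH-down solution is Group DG1.
pH 1.1 meets the Group DG1 criterion (Corrosive), so the oven-cleaner concentrate is Group DG1.
Total Group DG1: (three 158 mL containers = 474 mL) + (two 242 mL containers = 484 mL) = 958 mL.
That is within the Group DG1 ocean vessel limit of 1 L.
Group DG5 quantity: three 143 mL containers = 429 mL.
That is within the Group DG5 ocean vessel limit of 500 mL.
The segregation rule (Group DG1 with Group DG2) does not apply to Group DG1 with Group DG5.
Every hazard group is within its ocean vessel limit and no segregation rule is violated.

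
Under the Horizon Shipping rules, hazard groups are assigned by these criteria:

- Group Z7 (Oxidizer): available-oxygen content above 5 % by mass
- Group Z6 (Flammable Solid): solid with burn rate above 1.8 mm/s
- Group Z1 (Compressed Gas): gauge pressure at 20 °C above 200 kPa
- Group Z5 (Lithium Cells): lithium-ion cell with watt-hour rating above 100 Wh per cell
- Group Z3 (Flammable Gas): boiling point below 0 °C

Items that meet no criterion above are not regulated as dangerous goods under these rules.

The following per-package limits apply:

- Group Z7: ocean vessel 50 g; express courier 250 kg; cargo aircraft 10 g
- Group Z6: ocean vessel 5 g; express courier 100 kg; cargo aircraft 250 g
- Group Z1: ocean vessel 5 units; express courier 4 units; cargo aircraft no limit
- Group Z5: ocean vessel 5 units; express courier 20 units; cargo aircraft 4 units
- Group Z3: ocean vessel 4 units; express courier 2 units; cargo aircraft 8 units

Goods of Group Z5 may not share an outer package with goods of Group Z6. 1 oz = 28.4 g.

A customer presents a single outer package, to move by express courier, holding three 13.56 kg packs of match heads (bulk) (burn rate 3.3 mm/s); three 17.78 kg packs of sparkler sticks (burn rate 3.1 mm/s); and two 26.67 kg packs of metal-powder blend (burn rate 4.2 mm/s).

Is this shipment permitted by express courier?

No

Burn rate 3.3 mm/s meets the Group Z6 criterion (Flammable Solid), so the match heads (bulk) are Group Z6.
Burn rate 3.1 mm/s meets the Group Z6 criterion (Flammable Solid), so the sparkler sticks are Group Z6.
With burn rate 4.2 mm/s (> 1.8 mm/s), the metal-powder blend falls in Group Z6.
Total Group Z6: (three 13.56 kg packs = 40.68 kg) + (three 17.78 kg packs = 53.34 kg) + (two 26.67 kg packs = 53.34 kg) = 147.36 kg.
147.36 kg > 100 kg (express courier limit, Group Z6) — over the limit.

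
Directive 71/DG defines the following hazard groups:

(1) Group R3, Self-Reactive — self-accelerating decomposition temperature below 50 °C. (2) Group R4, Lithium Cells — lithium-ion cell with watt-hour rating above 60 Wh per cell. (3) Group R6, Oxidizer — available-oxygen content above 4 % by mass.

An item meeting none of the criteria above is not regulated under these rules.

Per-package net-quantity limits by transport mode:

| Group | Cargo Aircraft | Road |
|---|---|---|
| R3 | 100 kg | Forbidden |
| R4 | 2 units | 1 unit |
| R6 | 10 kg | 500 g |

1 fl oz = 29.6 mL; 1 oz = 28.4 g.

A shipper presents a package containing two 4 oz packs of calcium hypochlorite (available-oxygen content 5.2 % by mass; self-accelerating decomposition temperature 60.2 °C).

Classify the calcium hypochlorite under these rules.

Group R6

Calcium hypochlorite: available-oxygen content 5.2 % by mass > 4 % by mass → Group R6 (Oxidizer).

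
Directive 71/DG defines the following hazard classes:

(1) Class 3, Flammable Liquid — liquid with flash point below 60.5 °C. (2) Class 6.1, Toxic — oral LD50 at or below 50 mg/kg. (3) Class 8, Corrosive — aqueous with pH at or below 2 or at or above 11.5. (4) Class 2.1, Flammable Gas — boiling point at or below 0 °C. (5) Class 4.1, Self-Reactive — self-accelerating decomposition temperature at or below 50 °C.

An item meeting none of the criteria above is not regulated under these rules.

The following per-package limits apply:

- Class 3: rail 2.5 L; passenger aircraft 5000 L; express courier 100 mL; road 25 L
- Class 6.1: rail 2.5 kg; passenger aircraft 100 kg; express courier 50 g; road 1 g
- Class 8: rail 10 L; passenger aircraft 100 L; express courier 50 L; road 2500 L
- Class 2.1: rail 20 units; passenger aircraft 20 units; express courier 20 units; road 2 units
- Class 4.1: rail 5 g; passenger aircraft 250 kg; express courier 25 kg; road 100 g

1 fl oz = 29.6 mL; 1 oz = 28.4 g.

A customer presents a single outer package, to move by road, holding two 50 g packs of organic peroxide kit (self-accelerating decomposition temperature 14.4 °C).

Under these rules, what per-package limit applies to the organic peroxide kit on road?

With self-accelerating decomposition temperature 14.4 °C (≤ 50 °C), the organic peroxide kit falls in Class 4.1.
The road limit for Class 4.1 is 100 g.

100 g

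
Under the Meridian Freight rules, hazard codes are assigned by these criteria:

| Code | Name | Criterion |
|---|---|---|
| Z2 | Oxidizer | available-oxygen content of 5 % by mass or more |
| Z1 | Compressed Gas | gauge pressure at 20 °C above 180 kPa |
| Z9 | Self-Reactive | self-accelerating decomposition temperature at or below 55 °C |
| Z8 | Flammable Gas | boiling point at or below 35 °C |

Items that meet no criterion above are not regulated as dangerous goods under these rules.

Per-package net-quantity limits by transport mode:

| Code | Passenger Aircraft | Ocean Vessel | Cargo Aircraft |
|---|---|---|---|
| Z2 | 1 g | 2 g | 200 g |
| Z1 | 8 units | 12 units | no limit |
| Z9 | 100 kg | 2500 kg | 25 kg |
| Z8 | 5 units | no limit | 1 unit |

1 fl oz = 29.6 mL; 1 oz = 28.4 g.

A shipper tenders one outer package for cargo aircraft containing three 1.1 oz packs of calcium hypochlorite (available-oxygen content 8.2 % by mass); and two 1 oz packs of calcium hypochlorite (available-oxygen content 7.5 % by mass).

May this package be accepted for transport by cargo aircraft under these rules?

With available-oxygen content 8.2 % by mass (≥ 5 % by mass), the calcium hypochlorite falls in Code Z2.
With available-oxygen content 7.5 % by mass (≥ 5 % by mass), the calcium hypochlorite falls in Code Z2.
Total Code Z2: (three 1.1 oz packs = 93.72 g) + (two 1 oz packs = 56.8 g) = 150.52 g.
150.52 g is within the cargo aircraft limit of 200 g for Code Z2.

Yes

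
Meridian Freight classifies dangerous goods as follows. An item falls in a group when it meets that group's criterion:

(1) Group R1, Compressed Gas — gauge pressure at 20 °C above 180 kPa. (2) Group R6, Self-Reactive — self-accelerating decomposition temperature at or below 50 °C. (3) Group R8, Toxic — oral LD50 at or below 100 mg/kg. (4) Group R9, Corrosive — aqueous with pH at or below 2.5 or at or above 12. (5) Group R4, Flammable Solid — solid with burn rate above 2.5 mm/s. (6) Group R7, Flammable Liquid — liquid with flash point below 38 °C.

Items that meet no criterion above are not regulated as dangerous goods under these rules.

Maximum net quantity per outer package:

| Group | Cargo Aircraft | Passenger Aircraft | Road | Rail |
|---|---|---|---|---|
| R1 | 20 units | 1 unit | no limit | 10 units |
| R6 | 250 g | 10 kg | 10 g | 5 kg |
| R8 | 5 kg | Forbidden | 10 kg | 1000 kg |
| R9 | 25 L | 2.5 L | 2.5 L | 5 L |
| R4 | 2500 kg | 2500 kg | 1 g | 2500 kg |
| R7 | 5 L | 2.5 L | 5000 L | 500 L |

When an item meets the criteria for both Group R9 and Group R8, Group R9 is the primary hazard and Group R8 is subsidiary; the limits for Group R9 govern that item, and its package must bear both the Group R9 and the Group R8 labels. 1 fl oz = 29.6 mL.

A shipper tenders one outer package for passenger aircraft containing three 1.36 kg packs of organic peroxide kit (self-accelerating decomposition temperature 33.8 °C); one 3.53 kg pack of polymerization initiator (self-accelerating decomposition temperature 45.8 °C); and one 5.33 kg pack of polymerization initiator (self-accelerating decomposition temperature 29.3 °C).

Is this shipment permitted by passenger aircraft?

No

Organic peroxide kit: self-accelerating decomposition temperature 33.8 °C ≤ 50 °C → Group R6 (Self-Reactive).
With self-accelerating decomposition temperature 45.8 °C (≤ 50 °C), the polymerization initiator falls in Group R6.
Self-accelerating decomposition temperature 29.3 °C meets the Group R6 criterion (Self-Reactive), so the polymerization initiator is Group R6.
Total Group R6: (three 1.36 kg packs = 4.08 kg) + 3.53 kg + 5.33 kg = 12.94 kg.
That exceeds the Group R6 passenger aircraft limit of 10 kg.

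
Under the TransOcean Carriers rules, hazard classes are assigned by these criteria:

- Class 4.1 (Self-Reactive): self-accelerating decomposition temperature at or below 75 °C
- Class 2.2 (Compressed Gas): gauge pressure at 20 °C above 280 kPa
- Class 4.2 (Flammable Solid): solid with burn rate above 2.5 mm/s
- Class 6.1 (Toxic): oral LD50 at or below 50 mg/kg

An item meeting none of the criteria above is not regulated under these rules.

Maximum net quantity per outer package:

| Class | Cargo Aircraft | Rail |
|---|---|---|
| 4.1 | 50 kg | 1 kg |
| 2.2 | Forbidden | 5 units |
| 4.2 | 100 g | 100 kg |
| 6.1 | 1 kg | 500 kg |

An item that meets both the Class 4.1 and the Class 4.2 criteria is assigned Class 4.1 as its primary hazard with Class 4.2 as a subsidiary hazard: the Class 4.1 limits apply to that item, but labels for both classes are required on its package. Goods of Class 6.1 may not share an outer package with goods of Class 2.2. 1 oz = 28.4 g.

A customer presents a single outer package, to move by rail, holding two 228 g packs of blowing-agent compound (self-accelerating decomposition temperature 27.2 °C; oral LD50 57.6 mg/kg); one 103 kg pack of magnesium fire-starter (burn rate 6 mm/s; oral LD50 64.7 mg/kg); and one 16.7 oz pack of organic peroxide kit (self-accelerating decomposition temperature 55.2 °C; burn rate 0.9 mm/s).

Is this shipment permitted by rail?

No

Self-accelerating decomposition temperature 27.2 °C meets the Class 4.1 criterion (Self-Reactive), so the blowing-agent compound is Class 4.1.
Magnesium fire-starter: burn rate 6 mm/s > 2.5 mm/s → Class 4.2 (Flammable Solid).
Self-accelerating decomposition temperature 55.2 °C meets the Class 4.1 criterion (Self-Reactive), so the organic peroxide kit is Class 4.1.
Class 4.2 quantity: 103 kg.
103 kg exceeds the rail limit of 100 kg for Class 4.2.
Total Class 4.1: (two 228 g packs = 456 g) + (one 16.7 oz pack = 474.28 g) = 930.28 g.
That is within the Class 4.1 rail limit of 1 kg.
The segregation rule (Class 6.1 with Class 2.2) does not apply to Class 4.2 with Class 4.1.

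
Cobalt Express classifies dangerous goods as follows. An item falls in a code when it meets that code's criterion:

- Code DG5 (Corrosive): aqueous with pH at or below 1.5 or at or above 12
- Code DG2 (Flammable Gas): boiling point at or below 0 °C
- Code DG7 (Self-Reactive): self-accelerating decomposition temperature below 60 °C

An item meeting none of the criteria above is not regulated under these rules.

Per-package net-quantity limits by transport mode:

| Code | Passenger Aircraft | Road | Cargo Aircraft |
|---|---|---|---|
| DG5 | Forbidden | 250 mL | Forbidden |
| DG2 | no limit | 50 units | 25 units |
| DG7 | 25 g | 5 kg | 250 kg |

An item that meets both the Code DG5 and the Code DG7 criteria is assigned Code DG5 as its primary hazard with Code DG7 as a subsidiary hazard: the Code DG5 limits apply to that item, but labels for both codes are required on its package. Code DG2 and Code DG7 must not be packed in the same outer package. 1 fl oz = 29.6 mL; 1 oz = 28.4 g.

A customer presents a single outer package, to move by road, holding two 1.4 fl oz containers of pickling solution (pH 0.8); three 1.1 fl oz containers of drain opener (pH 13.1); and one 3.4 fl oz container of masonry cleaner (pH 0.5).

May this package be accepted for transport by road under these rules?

No

The pickling solution has pH 0.8, which is ≤ 1.5, so it is Code DG5 (Corrosive).
pH 13.1 meets the Code DG5 criterion (Corrosive), so the drain opener is Code DG5.
pH 0.5 meets the Code DG5 criterion (Corrosive), so the masonry cleaner is Code DG5.
Total Code DG5: (two 1.4 fl oz containers = 82.88 mL) + (three 1.1 fl oz containers = 97.68 mL) + (one 3.4 fl oz container = 100.64 mL) = 281.2 mL.
That exceeds the Code DG5 road limit of 250 mL.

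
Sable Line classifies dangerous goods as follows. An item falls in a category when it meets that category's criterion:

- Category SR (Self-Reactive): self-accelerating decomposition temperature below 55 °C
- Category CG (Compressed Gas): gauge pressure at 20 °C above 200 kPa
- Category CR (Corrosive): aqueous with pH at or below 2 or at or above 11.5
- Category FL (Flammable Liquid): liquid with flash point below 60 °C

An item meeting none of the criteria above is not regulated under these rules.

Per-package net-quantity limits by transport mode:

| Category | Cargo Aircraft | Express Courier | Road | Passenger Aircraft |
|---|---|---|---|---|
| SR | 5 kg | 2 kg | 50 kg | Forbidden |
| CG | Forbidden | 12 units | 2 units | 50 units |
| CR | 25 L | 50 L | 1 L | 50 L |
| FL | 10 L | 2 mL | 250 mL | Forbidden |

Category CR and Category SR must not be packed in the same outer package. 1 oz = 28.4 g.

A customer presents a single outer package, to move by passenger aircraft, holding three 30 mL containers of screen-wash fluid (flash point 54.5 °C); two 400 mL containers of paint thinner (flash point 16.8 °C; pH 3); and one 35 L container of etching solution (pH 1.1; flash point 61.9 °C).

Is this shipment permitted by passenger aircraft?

No

The screen-wash fluid has flash point 54.5 °C, which is < 60 °C, so it is Category FL (Flammable Liquid).
Paint thinner: flash point 16.8 °C < 60 °C → Category FL (Flammable Liquid).
With pH 1.1 (≤ 2), the etching solution falls in Category CR.
Category FL net quantity: (three 30 mL containers = 90 mL) + (two 400 mL containers = 800 mL) = 890 mL.
Category FL is Forbidden by passenger aircraft.
Category CR quantity: 35 L.
That is within the Category CR passenger aircraft limit of 50 L.
The segregation rule (Category CR with Category SR) does not apply to Category FL with Category CR.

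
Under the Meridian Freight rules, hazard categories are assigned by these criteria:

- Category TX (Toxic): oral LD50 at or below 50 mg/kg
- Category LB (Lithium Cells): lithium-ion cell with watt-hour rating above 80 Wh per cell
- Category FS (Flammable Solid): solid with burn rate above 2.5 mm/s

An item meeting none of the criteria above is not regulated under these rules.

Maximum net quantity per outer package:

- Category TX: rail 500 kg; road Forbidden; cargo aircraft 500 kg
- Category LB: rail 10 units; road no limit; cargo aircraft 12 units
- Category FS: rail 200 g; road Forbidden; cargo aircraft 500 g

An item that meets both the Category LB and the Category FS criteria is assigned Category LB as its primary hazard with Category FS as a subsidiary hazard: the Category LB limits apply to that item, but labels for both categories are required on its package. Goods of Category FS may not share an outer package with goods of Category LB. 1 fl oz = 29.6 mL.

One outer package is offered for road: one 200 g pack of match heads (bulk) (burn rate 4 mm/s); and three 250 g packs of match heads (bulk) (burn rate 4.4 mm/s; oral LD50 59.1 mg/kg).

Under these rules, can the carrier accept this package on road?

Burn rate 4 mm/s meets the Category FS criterion (Flammable Solid), so the match heads (bulk) are Category FS.
Match heads (bulk): burn rate 4.4 mm/s > 2.5 mm/s → Category FS (Flammable Solid).
Total Category FS: 200 g + (three 250 g packs = 750 g) = 950 g.
Category FS is Forbidden by road.

No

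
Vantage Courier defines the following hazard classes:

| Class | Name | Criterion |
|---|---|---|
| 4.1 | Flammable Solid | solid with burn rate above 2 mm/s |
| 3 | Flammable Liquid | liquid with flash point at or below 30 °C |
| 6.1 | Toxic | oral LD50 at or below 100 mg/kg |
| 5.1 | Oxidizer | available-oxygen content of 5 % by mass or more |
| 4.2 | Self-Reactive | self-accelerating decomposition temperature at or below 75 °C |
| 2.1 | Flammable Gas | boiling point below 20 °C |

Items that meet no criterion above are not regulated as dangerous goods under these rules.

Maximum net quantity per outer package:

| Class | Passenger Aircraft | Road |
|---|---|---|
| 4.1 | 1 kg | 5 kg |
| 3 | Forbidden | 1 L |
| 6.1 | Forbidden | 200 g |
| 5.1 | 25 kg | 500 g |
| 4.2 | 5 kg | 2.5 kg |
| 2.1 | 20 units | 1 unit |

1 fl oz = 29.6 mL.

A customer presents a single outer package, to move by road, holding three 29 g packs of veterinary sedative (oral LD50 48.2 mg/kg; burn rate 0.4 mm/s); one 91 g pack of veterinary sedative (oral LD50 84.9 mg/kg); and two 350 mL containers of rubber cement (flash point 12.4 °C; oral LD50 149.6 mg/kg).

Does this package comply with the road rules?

The veterinary sedative has oral LD50 48.2 mg/kg, which is ≤ 100 mg/kg, so it is Class 6.1 (Toxic).
Oral LD50 84.9 mg/kg meets the Class 6.1 criterion (Toxic), so the veterinary sedative is Class 6.1.
Rubber cement: flash point 12.4 °C ≤ 30 °C → Class 3 (Flammable Liquid).
Class 6.1 net quantity: (three 29 g packs = 87 g) + 91 g = 178 g.
178 g is within the road limit of 200 g for Class 6.1.
Class 3 quantity: two 350 mL containers = 700 mL.
700 mL ≤ 1 L (road limit, Class 3) — within limit.
Every hazard class is within its road limit and no segregation rule is violated.

Yes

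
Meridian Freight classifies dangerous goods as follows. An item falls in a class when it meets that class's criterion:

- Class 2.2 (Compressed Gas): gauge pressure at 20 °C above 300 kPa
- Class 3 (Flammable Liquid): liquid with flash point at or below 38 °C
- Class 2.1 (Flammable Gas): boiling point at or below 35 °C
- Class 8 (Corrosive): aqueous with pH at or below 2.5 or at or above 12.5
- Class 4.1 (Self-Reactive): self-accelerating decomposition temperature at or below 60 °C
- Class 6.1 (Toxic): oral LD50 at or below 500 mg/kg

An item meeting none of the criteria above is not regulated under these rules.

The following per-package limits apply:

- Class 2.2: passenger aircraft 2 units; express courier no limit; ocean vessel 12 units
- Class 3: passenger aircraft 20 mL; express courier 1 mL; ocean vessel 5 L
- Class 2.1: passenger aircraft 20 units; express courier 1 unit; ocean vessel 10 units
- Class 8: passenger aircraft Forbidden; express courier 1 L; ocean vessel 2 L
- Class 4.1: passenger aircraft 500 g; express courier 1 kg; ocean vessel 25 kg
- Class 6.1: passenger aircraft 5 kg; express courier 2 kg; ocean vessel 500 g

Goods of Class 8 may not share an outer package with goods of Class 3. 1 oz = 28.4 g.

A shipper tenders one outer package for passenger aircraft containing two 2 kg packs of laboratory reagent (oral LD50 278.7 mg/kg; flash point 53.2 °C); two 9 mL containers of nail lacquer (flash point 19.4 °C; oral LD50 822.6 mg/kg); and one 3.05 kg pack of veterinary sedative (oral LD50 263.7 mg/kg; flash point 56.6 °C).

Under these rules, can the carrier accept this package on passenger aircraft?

The laboratory reagent has oral LD50 278.7 mg/kg, which is ≤ 500 mg/kg, so it is Class 6.1 (Toxic).
The nail lacquer has flash point 19.4 °C, which is ≤ 38 °C, so it is Class 3 (Flammable Liquid).
The veterinary sedative has oral LD50 263.7 mg/kg, which is ≤ 500 mg/kg, so it is Class 6.1 (Toxic).
Class 6.1 net quantity: (two 2 kg packs = 4 kg) + 3.05 kg = 7.05 kg.
7.05 kg exceeds the passenger aircraft limit of 5 kg for Class 6.1.
Class 3 quantity: two 9 mL containers = 18 mL.
That is within the Class 3 passenger aircraft limit of 20 mL.
The segregation rule (Class 8 with Class 3) does not apply to Class 6.1 with Class 3.

No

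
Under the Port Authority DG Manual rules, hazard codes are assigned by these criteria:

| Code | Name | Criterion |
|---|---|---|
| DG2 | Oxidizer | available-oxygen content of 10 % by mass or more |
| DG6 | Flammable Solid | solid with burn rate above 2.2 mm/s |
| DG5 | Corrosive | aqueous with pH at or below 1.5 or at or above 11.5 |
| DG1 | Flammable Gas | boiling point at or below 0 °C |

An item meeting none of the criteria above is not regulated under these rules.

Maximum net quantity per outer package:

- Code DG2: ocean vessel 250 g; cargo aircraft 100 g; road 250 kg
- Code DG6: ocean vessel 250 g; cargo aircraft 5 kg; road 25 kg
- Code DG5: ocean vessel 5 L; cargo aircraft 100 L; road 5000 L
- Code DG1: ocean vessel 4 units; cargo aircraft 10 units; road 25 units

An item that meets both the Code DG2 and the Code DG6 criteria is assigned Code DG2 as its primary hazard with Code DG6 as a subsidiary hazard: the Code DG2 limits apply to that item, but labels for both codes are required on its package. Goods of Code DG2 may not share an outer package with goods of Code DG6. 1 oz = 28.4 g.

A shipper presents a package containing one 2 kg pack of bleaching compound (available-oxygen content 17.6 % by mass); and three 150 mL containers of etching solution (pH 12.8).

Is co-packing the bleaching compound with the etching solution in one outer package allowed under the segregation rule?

Available-oxygen content 17.6 % by mass meets the Code DG2 criterion (Oxidizer), so the bleaching compound is Code DG2.
With pH 12.8 (≥ 11.5), the etching solution falls in Code DG5.
No segregation rule bars Code DG2 with Code DG5.

Yes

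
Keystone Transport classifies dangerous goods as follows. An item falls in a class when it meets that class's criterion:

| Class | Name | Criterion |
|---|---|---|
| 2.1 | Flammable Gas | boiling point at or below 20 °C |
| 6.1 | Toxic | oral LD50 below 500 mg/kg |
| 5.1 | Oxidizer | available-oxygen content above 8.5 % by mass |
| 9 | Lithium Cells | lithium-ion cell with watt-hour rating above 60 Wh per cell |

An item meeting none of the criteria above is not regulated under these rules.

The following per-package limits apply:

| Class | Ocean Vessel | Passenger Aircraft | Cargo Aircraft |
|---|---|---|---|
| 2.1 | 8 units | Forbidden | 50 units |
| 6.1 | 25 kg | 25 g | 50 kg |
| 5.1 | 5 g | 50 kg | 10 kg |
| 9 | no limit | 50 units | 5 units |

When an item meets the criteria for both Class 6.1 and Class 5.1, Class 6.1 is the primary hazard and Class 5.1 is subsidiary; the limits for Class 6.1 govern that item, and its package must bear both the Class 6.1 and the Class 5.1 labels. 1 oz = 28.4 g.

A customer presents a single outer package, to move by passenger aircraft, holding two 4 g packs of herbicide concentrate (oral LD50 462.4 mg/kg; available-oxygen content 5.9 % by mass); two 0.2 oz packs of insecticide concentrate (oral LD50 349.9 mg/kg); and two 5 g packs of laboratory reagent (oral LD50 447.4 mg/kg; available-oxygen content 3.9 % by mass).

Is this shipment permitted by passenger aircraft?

No

Oral LD50 462.4 mg/kg meets the Class 6.1 criterion (Toxic), so the herbicide concentrate is Class 6.1.
The insecticide concentrate has oral LD50 349.9 mg/kg, which is < 500 mg/kg, so it is Class 6.1 (Toxic).
The laboratory reagent has oral LD50 447.4 mg/kg, which is < 500 mg/kg, so it is Class 6.1 (Toxic).
Total Class 6.1: (two 4 g packs = 8 g) + (two 0.2 oz packs = 11.36 g) + (two 5 g packs = 10 g) = 29.36 g.
29.36 g exceeds the passenger aircraft limit of 25 g for Class 6.1.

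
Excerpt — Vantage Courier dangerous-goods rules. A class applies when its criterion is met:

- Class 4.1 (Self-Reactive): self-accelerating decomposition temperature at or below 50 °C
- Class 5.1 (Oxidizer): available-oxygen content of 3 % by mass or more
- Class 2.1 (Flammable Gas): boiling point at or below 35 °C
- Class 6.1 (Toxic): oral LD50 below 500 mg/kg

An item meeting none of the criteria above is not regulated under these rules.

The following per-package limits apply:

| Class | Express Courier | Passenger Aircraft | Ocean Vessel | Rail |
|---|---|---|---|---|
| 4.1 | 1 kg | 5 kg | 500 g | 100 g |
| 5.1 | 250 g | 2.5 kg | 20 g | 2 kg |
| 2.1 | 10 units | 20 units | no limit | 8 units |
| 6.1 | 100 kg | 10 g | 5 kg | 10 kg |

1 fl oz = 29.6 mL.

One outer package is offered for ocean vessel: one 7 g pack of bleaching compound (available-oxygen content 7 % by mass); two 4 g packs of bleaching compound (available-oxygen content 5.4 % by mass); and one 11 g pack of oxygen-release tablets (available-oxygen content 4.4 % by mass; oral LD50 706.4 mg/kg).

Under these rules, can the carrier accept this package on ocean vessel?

With available-oxygen content 7 % by mass (≥ 3 % by mass), the bleaching compound falls in Class 5.1.
With available-oxygen content 5.4 % by mass (≥ 3 % by mass), the bleaching compound falls in Class 5.1.
With available-oxygen content 4.4 % by mass (≥ 3 % by mass), the oxygen-release tablets fall in Class 5.1.
Class 5.1 net quantity: 7 g + (two 4 g packs = 8 g) + 11 g = 26 g.
26 g > 20 g (ocean vessel limit, Class 5.1) — over the limit.

No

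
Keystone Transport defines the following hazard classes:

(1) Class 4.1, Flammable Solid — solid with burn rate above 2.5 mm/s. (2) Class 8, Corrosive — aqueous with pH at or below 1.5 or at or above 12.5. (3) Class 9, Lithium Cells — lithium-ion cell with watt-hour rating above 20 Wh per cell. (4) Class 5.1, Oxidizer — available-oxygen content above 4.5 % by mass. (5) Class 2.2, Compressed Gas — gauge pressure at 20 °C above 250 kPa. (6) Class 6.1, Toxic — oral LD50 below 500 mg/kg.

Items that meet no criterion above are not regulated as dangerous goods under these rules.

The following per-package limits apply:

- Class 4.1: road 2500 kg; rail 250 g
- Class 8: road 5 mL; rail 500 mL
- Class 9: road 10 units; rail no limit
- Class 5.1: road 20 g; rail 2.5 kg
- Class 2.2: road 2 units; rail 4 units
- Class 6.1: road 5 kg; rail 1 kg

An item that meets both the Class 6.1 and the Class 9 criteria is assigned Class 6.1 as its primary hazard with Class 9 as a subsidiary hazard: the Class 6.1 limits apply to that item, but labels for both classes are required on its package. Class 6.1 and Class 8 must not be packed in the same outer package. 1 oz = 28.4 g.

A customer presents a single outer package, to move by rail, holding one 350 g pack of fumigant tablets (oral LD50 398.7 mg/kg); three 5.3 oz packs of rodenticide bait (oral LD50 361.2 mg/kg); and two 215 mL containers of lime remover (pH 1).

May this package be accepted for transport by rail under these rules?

Oral LD50 398.7 mg/kg meets the Class 6.1 criterion (Toxic), so the fumigant tablets are Class 6.1.
The rodenticide bait has oral LD50 361.2 mg/kg, which is < 500 mg/kg, so it is Class 6.1 (Toxic).
With pH 1 (≤ 1.5), the lime remover falls in Class 8.
Total Class 6.1: 350 g + (three 5.3 oz packs = 451.56 g) = 801.56 g.
801.56 g is within the rail limit of 1 kg for Class 6.1.
Class 8 quantity: two 215 mL containers = 430 mL.
430 mL ≤ 500 mL (rail limit, Class 8) — within limit.
Class 6.1 and Class 8 may not share an outer package.

No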